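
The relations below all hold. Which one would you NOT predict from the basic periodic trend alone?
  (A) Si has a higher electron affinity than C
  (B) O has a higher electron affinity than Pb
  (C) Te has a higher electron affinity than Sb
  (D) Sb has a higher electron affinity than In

(A)

The general trend: electron affinity increases across a period and decreases down a group.
(A) Si (period 3, group 14) vs C (period 2, group 14): the stated order contradicts the simple trend.
(B) O (period 2, group 16) vs Pb (period 6, group 14): the stated order agrees with the simple trend.
(C) Te (period 5, group 16) vs Sb (period 5, group 15): the stated order agrees with the simple trend.
(D) Sb (period 5, group 15) vs In (period 5, group 13): the stated order agrees with the simple trend.
The exception is (A): Si's larger, more diffuse 3p orbitals accept an added electron slightly more readily than C's compact 2p.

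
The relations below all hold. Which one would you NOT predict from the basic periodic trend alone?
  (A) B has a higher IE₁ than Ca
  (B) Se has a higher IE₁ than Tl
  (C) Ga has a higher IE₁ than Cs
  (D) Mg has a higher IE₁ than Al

(D)

The general trend: IE₁ increases across a period and decreases down a group.
(A) B (period 2, group 13) vs Ca (period 4, group 2): the stated order agrees with the simple trend.
(B) Se (period 4, group 16) vs Tl (period 6, group 13): the stated order agrees with the simple trend.
(C) Ga (period 4, group 13) vs Cs (period 6, group 1): the stated order agrees with the simple trend.
(D) Mg (period 3, group 2) vs Al (period 3, group 13): the stated order contradicts the simple trend.
The exception is (D): Al's single 3p electron is easier to remove than one from Mg's filled 3s².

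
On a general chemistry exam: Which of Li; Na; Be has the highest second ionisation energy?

Li

IE_2 is the cost of taking one more electron from the +1 cation: Li⁺ is the bare [He] core; Na⁺ is the bare [Ne] core; Be⁺ still has 1 valence electron.
Pulling an electron out of a noble-gas core costs far more than removing a remaining valence electron, so Na and Li sit at the high end of IE_2.
Approximate IE_2 values (kJ/mol): Li 7298, Na 4562, Be 1757.
Hence IE_2: Be < Na < Li.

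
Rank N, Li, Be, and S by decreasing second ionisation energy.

After 1 electron has been removed, what remains? N⁺ still has 4 valence electrons; Li⁺ is the bare [He] core; Be⁺ still has 1 valence electron; S⁺ still has 5 valence electrons.
Core electrons are held far more tightly than valence electrons, so Li tops the IE_2 order.
Valence configurations: N⁺ [He]2s²2p², Be⁺ [He]2s¹, S⁺ [Ne]3s²3p³.
The numbers (kJ/mol): N 2856, Li 7298, Be 1757, S 2252.
Putting it together, IE_2: Be < S < N < Li.

Li, N, S, Be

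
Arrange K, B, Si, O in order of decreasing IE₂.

After 1 electron has been removed, what remains? K⁺ is the bare [Ar] core; B⁺ still has 2 valence electrons; Si⁺ still has 3 valence electrons; O⁺ still has 5 valence electrons.
Usually core removal costs more than valence removal, but here the competition is close: a tightly held n=2 valence electron can cost more to remove than an n=3 core electron, so the actual values have to decide it.
Valence configurations: B⁺ [He]2s², Si⁺ [Ne]3s²3p¹, O⁺ [He]2s²2p³.
Tabulated IE_2 (kJ/mol): K 3052, B 2427, Si 1577, O 3388.
Overall IE_2 order: Si < B < K < O.

O > K > B > Si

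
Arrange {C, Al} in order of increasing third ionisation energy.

Al < C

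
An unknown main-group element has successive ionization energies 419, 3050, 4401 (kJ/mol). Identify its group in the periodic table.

Group 1

Look for the largest jump between consecutive ionization energies: IE2/IE1 ≈ 7.3, far larger than any earlier ratio.
That jump marks the point where a core electron is being removed. So the atom has 1 valence electron.
A main-group element with 1 valence electron is in group 1.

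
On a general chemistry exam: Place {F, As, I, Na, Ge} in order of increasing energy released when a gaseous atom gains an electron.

F is in period 2, group 17; Na is in period 3, group 1; Ge is in period 4, group 14; As is in period 4, group 15; I is in period 5, group 17.
Adding an electron releases more energy for atoms nearer the top right (short of the noble gases).
These span different periods and groups, so the two trends combine.
As > Na: the two effects oppose for this pair; the across-period effect wins (78 vs 53 kJ/mol).
Ge > As: this pair runs against the simple trend — see the exception note.
I > Ge: the two effects oppose for this pair; the across-period effect wins (295 vs 119 kJ/mol).
F > I: they share group 17; the group trend gives F the larger value.
Note the exception: Ge has a higher electron affinity than As, contrary to the simple trend — adding an electron to As's half-filled 4p³ is unfavourable, so Ge (4p²) has the more exothermic EA.
For reference (kJ/mol): F 328, Na 53, Ge 119, As 78, I 295.
So from lowest to highest: Na < As < Ge < I < F.

Na, As, Ge, I, F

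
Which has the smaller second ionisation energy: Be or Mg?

The second ionization energy removes an electron from the +1 ion. For each element: Be⁺ still has 1 valence electron; Mg⁺ still has 1 valence electron.
All are still removing valence electrons, so compare the +1 ions as you would atoms: IE_2 generally rises across a period (higher Z_eff) and falls down a group (larger shell), subject to the usual subshell exceptions.
Valence configurations: Be⁺ [He]2s¹, Mg⁺ [Ne]3s¹.
Tabulated IE_2 (kJ/mol): Be 1757, Mg 1451.
So the second ionization energies run Mg < Be.

Mg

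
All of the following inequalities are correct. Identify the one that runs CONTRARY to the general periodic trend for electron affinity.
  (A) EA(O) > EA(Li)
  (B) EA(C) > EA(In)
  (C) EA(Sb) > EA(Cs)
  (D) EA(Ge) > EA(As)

(D)

The general trend: electron affinity increases across a period and decreases down a group.
(A) O (period 2, group 16) vs Li (period 2, group 1): the stated order agrees with the simple trend.
(B) C (period 2, group 14) vs In (period 5, group 13): the stated order agrees with the simple trend.
(C) Sb (period 5, group 15) vs Cs (period 6, group 1): the stated order agrees with the simple trend.
(D) Ge (period 4, group 14) vs As (period 4, group 15): the stated order contradicts the simple trend.
The exception is (D): adding an electron to As's half-filled 4p³ is unfavourable, so Ge (4p²) has the more exothermic EA.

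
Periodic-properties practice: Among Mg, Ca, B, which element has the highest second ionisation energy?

Consider each +1 ion: Mg⁺ still has 1 valence electron; Ca⁺ still has 1 valence electron; B⁺ still has 2 valence electrons.
All are still removing valence electrons, so compare the +1 ions as you would atoms: IE_2 generally rises across a period (higher Z_eff) and falls down a group (larger shell), subject to the usual subshell exceptions.
Valence configurations: Mg⁺ [Ne]3s¹, Ca⁺ [Ar]4s¹, B⁺ [He]2s².
The numbers (kJ/mol): Mg 1451, Ca 1145, B 2427.
Hence IE_2: Ca < Mg < B.

B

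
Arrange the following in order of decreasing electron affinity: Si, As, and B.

Si > As > B

EA tends to increase across a period and decrease down a group, though the pattern is less regular than for IE or radius.
These sit on a diagonal, where the across-period and down-group effects partly cancel.
As > B: the two effects oppose for this pair; the across-period effect wins (78 vs 27 kJ/mol).
Si > As: period and group pull opposite ways; the down-group shift dominates (134 vs 78 kJ/mol).
Tabulated electron affinity (kJ/mol): B 27, Si 134, As 78.
So from highest to lowest: Si > As > B.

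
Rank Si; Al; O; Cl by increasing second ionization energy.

Si < Al < Cl < O

Consider each +1 ion: Si⁺ still has 3 valence electrons; Al⁺ still has 2 valence electrons; O⁺ still has 5 valence electrons; Cl⁺ still has 6 valence electrons.
All are still removing valence electrons, so compare the +1 ions as you would atoms: IE_2 generally rises across a period (higher Z_eff) and falls down a group (larger shell), subject to the usual subshell exceptions.
Valence configurations: Si⁺ [Ne]3s²3p¹, Al⁺ [Ne]3s², O⁺ [He]2s²2p³, Cl⁺ [Ne]3s²3p⁴.
Si⁺ loses a lone 3p electron whereas Al⁺ must break into a filled 3s² pair, so IE_2(Al) > IE_2(Si) even though Si has the higher nuclear charge.
Approximate IE_2 values (kJ/mol): Si 1577, Al 1817, O 3388, Cl 2298.
Overall IE_2 order: Si < Al < Cl < O.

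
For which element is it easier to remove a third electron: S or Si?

Si

The third ionization energy removes an electron from the +2 ion. For each element: S²⁺ still has 4 valence electrons; Si²⁺ still has 2 valence electrons.
All are still removing valence electrons, so compare the +2 ions as you would atoms: IE_3 generally rises across a period (higher Z_eff) and falls down a group (larger shell), subject to the usual subshell exceptions.
Valence configurations: S²⁺ [Ne]3s²3p², Si²⁺ [Ne]3s².
Approximate IE_3 values (kJ/mol): S 3357, Si 3232.
Overall IE_3 order: Si < S.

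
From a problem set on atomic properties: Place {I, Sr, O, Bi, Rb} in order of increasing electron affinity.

Sr, Rb, Bi, O, I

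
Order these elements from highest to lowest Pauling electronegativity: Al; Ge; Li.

Ge, Al, Li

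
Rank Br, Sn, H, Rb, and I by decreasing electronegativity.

Br, I, H, Sn, Rb

H is in period 1, group 1; Br is in period 4, group 17; Rb is in period 5, group 1; Sn is in period 5, group 14; I is in period 5, group 17.
Electronegativity increases across a period and decreases down a group, tracking effective nuclear charge and atomic size.
These span different periods and groups, so the two trends combine.
Sn > Rb: Sn lies to the right of Rb in period 5, so the across-period effect alone puts Sn higher.
H > Sn: the two effects oppose for this pair; the down-group effect wins (2.20 vs 1.96).
I > H: the two effects oppose for this pair; the across-period effect wins (2.66 vs 2.20).
Br > I: Br sits above I in group 17, so the down-group effect alone puts Br higher.
For reference (Pauling): H 2.20, Br 2.96, Rb 0.82, Sn 1.96, I 2.66.
So from highest to lowest: Br > I > H > Sn > Rb.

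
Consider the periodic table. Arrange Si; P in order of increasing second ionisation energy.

IE_2 is the cost of taking one more electron from the +1 cation: Si⁺ still has 3 valence electrons; P⁺ still has 4 valence electrons.
All are still removing valence electrons, so compare the +1 ions as you would atoms: IE_2 generally rises across a period (higher Z_eff) and falls down a group (larger shell), subject to the usual subshell exceptions.
Valence configurations: Si⁺ [Ne]3s²3p¹, P⁺ [Ne]3s²3p².
Tabulated IE_2 (kJ/mol): Si 1577, P 1907.
Hence IE_2: Si < P.

Si < P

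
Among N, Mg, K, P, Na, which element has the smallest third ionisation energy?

P

Consider each +2 ion: N²⁺ still has 3 valence electrons; Mg²⁺ is the bare [Ne] core; K²⁺ is already 1 electron into the core; P²⁺ still has 3 valence electrons; Na²⁺ is already 1 electron into the core.
Usually core removal costs more than valence removal, but here the competition is close: a tightly held n=2 valence electron can cost more to remove than an n=3 core electron, so the actual values have to decide it.
Valence configurations: N²⁺ [He]2s²2p¹, P²⁺ [Ne]3s²3p¹.
Tabulated IE_3 (kJ/mol): N 4578, Mg 7733, K 4420, P 2914, Na 6910.
Putting it together, IE_3: P < K < N < Na < Mg.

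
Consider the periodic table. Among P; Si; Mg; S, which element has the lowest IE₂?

The second ionization energy removes an electron from the +1 ion. For each element: P⁺ still has 4 valence electrons; Si⁺ still has 3 valence electrons; Mg⁺ still has 1 valence electron; S⁺ still has 5 valence electrons.
All are still removing valence electrons, so compare the +1 ions as you would atoms: IE_2 generally rises across a period (higher Z_eff) and falls down a group (larger shell), subject to the usual subshell exceptions.
Valence configurations: P⁺ [Ne]3s²3p², Si⁺ [Ne]3s²3p¹, Mg⁺ [Ne]3s¹, S⁺ [Ne]3s²3p³.
Approximate IE_2 values (kJ/mol): P 1907, Si 1577, Mg 1451, S 2252.
So the second ionization energies run Mg < Si < P < S.

Mg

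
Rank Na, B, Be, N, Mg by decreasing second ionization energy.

Consider each +1 ion: Na⁺ is the bare [Ne] core; B⁺ still has 2 valence electrons; Be⁺ still has 1 valence electron; N⁺ still has 4 valence electrons; Mg⁺ still has 1 valence electron.
Breaking into a closed-shell core is much more expensive than removing a leftover valence electron — Na has the largest IE_2 here.
Valence configurations: B⁺ [He]2s², Be⁺ [He]2s¹, N⁺ [He]2s²2p², Mg⁺ [Ne]3s¹.
Tabulated IE_2 (kJ/mol): Na 4562, B 2427, Be 1757, N 2856, Mg 1451.
Putting it together, IE_2: Mg < Be < B < N < Na.

Na > N > B > Be > Mg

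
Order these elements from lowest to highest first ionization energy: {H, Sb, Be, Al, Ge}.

H is in period 1, group 1; Be is in period 2, group 2; Al is in period 3, group 13; Ge is in period 4, group 14; Sb is in period 5, group 15.
Removing the outermost electron gets harder across a period and easier down a group.
A diagonal step moves right (one effect) and down (the opposite effect) at once.
Ge > Al: the two effects oppose for this pair; the across-period effect wins (762 vs 578 kJ/mol).
Sb > Ge: the two effects oppose for this pair; the across-period effect wins (831 vs 762 kJ/mol).
Be > Sb: the two effects oppose for this pair; the down-group effect wins (900 vs 831 kJ/mol).
H > Be: the two effects oppose for this pair; the down-group effect wins (1312 vs 900 kJ/mol).
Tabulated first ionization energy (kJ/mol): H 1312, Be 900, Al 578, Ge 762, Sb 831.
So from lowest to highest: Al < Ge < Sb < Be < H.

Al < Ge < Sb < Be < H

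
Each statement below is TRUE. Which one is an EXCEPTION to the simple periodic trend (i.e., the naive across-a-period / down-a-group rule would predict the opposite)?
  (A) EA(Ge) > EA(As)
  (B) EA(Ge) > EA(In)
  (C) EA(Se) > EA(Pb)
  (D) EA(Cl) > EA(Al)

The general trend: electron affinity increases across a period and decreases down a group.
(A) Ge (period 4, group 14) vs As (period 4, group 15): the stated order contradicts the simple trend.
(B) Ge (period 4, group 14) vs In (period 5, group 13): the stated order agrees with the simple trend.
(C) Se (period 4, group 16) vs Pb (period 6, group 14): the stated order agrees with the simple trend.
(D) Cl (period 3, group 17) vs Al (period 3, group 13): the stated order agrees with the simple trend.
The exception is (A): adding an electron to As's half-filled 4p³ is unfavourable, so Ge (4p²) has the more exothermic EA.

(A)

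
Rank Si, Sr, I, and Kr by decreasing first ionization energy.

Kr, I, Si, Sr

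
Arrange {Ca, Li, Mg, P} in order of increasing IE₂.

Ca < Mg < P < Li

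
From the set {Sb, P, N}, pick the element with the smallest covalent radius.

N is in period 2, group 15; P is in period 3, group 15; Sb is in period 5, group 15.
Moving right in a period, electrons are added to the same shell under a stronger nuclear pull, so atoms get smaller; moving down, a new shell is opened and atoms get larger.
All are in group 15, so atomic radius increases down the group.
The smallest covalent radius among these belongs to N.

N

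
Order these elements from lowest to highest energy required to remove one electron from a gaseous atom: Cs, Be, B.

Across a period the outer electron is held more tightly (higher IE₁); down a group it sits in a higher shell, more shielded, and comes off more easily.
Here both period and group differ, so the two effects have to be weighed against each other.
B > Cs: relative to Cs, both the across-period and down-group shifts push B's first ionization energy up.
Be > B: this pair runs against the simple trend — see the exception note.
Note the exception: Be has a higher first ionization energy than B, contrary to the simple trend — removing B's lone 2p electron is easier than breaking Be's filled 2s².
For reference (kJ/mol): Be 900, B 801, Cs 376.
So from lowest to highest: Cs < B < Be.

Cs, B, Be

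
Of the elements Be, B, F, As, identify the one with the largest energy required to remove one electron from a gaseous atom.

F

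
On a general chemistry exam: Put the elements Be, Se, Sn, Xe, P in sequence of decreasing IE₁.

Be is in period 2, group 2; P is in period 3, group 15; Se is in period 4, group 16; Sn is in period 5, group 14; Xe is in period 5, group 18.
Across a period the outer electron is held more tightly (higher IE₁); down a group it sits in a higher shell, more shielded, and comes off more easily.
Here both period and group differ, so the two effects have to be weighed against each other.
Be > Sn: period and group pull opposite ways; the down-group shift dominates (900 vs 709 kJ/mol).
Se > Be: period and group pull opposite ways; the across-period shift dominates (941 vs 900 kJ/mol).
P > Se: the two effects oppose for this pair; the down-group effect wins (1012 vs 941 kJ/mol).
Xe > P: the two effects oppose for this pair; the across-period effect wins (1170 vs 1012 kJ/mol).
For reference (kJ/mol): Be 900, P 1012, Se 941, Sn 709, Xe 1170.
So from highest to lowest: Xe > P > Se > Be > Sn.

Xe > P > Se > Be > Sn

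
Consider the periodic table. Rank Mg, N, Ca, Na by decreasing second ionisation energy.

After 1 electron has been removed, what remains? Mg⁺ still has 1 valence electron; N⁺ still has 4 valence electrons; Ca⁺ still has 1 valence electron; Na⁺ is the bare [Ne] core.
Pulling an electron out of a noble-gas core costs far more than removing a remaining valence electron, so Na sits at the high end of IE_2.
Valence configurations: Mg⁺ [Ne]3s¹, N⁺ [He]2s²2p², Ca⁺ [Ar]4s¹.
Approximate IE_2 values (kJ/mol): Mg 1451, N 2856, Ca 1145, Na 4562.
Putting it together, IE_2: Ca < Mg < N < Na.

Na > N > Mg > Ca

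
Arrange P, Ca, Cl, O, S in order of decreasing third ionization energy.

O > Ca > Cl > S > P

After 2 electrons have been removed, what remains? P²⁺ still has 3 valence electrons; Ca²⁺ is the bare [Ar] core; Cl²⁺ still has 5 valence electrons; O²⁺ still has 4 valence electrons; S²⁺ still has 4 valence electrons.
Usually core removal costs more than valence removal, but here the competition is close: a tightly held n=2 valence electron can cost more to remove than an n=3 core electron, so the actual values have to decide it.
Valence configurations: P²⁺ [Ne]3s²3p¹, Cl²⁺ [Ne]3s²3p³, O²⁺ [He]2s²2p², S²⁺ [Ne]3s²3p².
The numbers (kJ/mol): P 2914, Ca 4912, Cl 3822, O 5300, S 3357.
So the third ionization energies run P < S < Cl < Ca < O.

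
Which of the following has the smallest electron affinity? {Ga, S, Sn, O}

Ga

O is in period 2, group 16; S is in period 3, group 16; Ga is in period 4, group 13; Sn is in period 5, group 14.
Adding an electron releases more energy for atoms nearer the top right (short of the noble gases).
These span different periods and groups, so the two trends combine.
Sn > Ga: period and group pull opposite ways; the across-period shift dominates (107 vs 29 kJ/mol).
O > Sn: both effects reinforce here, so O is clearly the higher of the two.
S > O: this pair runs against the simple trend — see the exception note.
Note the exception: S has a higher electron affinity than O, contrary to the simple trend — the compact 2p subshell of O repels the added electron more than S's larger 3p does.
For reference (kJ/mol): O 141, S 200, Ga 29, Sn 107.
The smallest electron affinity among these belongs to Ga.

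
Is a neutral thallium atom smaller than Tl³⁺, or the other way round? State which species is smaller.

Tl³⁺

Forming Tl³⁺ removes 3 electrons from Tl. Fewer electrons for the same nuclear charge means less shielding and a higher Z_eff on the remaining electrons, and for main-group metals the entire outer shell is lost.
A cation is smaller than its parent atom: Tl³⁺ < Tl.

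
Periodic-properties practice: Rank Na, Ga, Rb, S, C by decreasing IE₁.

C > S > Ga > Na > Rb

C is in period 2, group 14; Na is in period 3, group 1; S is in period 3, group 16; Ga is in period 4, group 13; Rb is in period 5, group 1.
IE₁ increases left→right with effective nuclear charge and decreases top→bottom as the valence shell moves farther out.
These span different periods and groups, so the two trends combine.
Na > Rb: Na sits above Rb in group 1, so the down-group effect alone puts Na higher.
Ga > Na: period and group pull opposite ways; the across-period shift dominates (579 vs 496 kJ/mol).
S > Ga: both effects reinforce here, so S is clearly the higher of the two.
C > S: the two effects oppose for this pair; the down-group effect wins (1086 vs 1000 kJ/mol).
For reference (kJ/mol): C 1086, Na 496, S 1000, Ga 579, Rb 403.
So from highest to lowest: C > S > Ga > Na > Rb.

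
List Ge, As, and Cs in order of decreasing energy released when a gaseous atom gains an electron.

Ge, As, Cs

EA tends to increase across a period and decrease down a group, though the pattern is less regular than for IE or radius.
Neither a single period nor a single group — weigh both effects.
As > Cs: both effects reinforce here, so As is clearly the higher of the two.
Ge > As: this pair runs against the simple trend — see the exception note.
Note the exception: Ge has a higher electron affinity than As, contrary to the simple trend — adding an electron to As's half-filled 4p³ is unfavourable, so Ge (4p²) has the more exothermic EA.
Approximate values (kJ/mol): Ge 119, As 78, Cs 46.
So from highest to lowest: Ge > As > Cs.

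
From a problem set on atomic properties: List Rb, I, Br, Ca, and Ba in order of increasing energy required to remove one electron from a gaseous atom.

Rb < Ba < Ca < I < Br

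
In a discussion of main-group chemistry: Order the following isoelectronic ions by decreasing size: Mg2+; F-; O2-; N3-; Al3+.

N3- > O2- > F- > Mg2+ > Al3+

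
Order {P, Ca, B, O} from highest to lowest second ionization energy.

Consider each +1 ion: P⁺ still has 4 valence electrons; Ca⁺ still has 1 valence electron; B⁺ still has 2 valence electrons; O⁺ still has 5 valence electrons.
All are still removing valence electrons, so compare the +1 ions as you would atoms: IE_2 generally rises across a period (higher Z_eff) and falls down a group (larger shell), subject to the usual subshell exceptions.
Valence configurations: P⁺ [Ne]3s²3p², Ca⁺ [Ar]4s¹, B⁺ [He]2s², O⁺ [He]2s²2p³.
The numbers (kJ/mol): P 1907, Ca 1145, B 2427, O 3388.
Overall IE_2 order: Ca < P < B < O.

O > B > P > Ca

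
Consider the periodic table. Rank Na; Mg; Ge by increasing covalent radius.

Ge, Mg, Na

Atomic radius shrinks across a period as nuclear charge pulls the same shell inward, and grows down a group as new shells are added.
Neither a single period nor a single group — weigh both effects.
Mg > Ge: period and group pull opposite ways; the across-period shift dominates (139 vs 121 pm).
Na > Mg: Na lies to the left of Mg in period 3, so the across-period effect alone puts Na larger.
Approximate values (pm): Na 155, Mg 139, Ge 121.
So from smallest to largest: Ge < Mg < Na.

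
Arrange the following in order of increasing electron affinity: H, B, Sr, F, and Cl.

Sr, B, H, F, Cl

EA tends to increase across a period and decrease down a group, though the pattern is less regular than for IE or radius.
Neither a single period nor a single group — weigh both effects.
B > Sr: relative to Sr, both the across-period and down-group shifts push B's electron affinity up.
H > B: the two effects oppose for this pair; the down-group effect wins (73 vs 27 kJ/mol).
F > H: period and group pull opposite ways; the across-period shift dominates (328 vs 73 kJ/mol).
Cl > F: this pair runs against the simple trend — see the exception note.
Note the exception: Cl has a higher electron affinity than F, contrary to the simple trend — F's small 2p subshell makes the incoming electron feel strong e⁻–e⁻ repulsion, so Cl actually releases more energy on gaining an electron.
Tabulated electron affinity (kJ/mol): H 73, B 27, F 328, Cl 349, Sr 5.
So from lowest to highest: Sr < B < H < F < Cl.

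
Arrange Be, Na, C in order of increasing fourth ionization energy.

C < Na < Be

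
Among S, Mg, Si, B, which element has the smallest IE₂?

IE_2 is the cost of taking one more electron from the +1 cation: S⁺ still has 5 valence electrons; Mg⁺ still has 1 valence electron; Si⁺ still has 3 valence electrons; B⁺ still has 2 valence electrons.
All are still removing valence electrons, so compare the +1 ions as you would atoms: IE_2 generally rises across a period (higher Z_eff) and falls down a group (larger shell), subject to the usual subshell exceptions.
Valence configurations: S⁺ [Ne]3s²3p³, Mg⁺ [Ne]3s¹, Si⁺ [Ne]3s²3p¹, B⁺ [He]2s².
Tabulated IE_2 (kJ/mol): S 2252, Mg 1451, Si 1577, B 2427.
Putting it together, IE_2: Mg < Si < S < B.

Mg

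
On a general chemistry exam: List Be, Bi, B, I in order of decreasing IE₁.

I > Be > B > Bi

Be is in period 2, group 2; B is in period 2, group 13; I is in period 5, group 17; Bi is in period 6, group 15.
First ionization energy rises across a period (greater Z_eff holds electrons more tightly) and falls down a group (valence electrons are farther from the nucleus).
These span different periods and groups, so the two trends combine.
B > Bi: the two effects oppose for this pair; the down-group effect wins (801 vs 703 kJ/mol).
Be > B: this pair runs against the simple trend — see the exception note.
I > Be: period and group pull opposite ways; the across-period shift dominates (1008 vs 900 kJ/mol).
Note the exception: Be has a higher first ionization energy than B, contrary to the simple trend — removing B's lone 2p electron is easier than breaking Be's filled 2s².
For reference (kJ/mol): Be 900, B 801, I 1008, Bi 703.
So from highest to lowest: I > Be > B > Bi.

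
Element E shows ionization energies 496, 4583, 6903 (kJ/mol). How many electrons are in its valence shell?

1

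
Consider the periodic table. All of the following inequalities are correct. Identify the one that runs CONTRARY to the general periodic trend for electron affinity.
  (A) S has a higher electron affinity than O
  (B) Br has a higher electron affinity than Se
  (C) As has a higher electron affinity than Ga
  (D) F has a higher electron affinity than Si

(A)

The general trend: electron affinity increases across a period and decreases down a group.
(A) S (period 3, group 16) vs O (period 2, group 16): the stated order contradicts the simple trend.
(B) Br (period 4, group 17) vs Se (period 4, group 16): the stated order agrees with the simple trend.
(C) As (period 4, group 15) vs Ga (period 4, group 13): the stated order agrees with the simple trend.
(D) F (period 2, group 17) vs Si (period 3, group 14): the stated order agrees with the simple trend.
The exception is (A): the compact 2p subshell of O repels the added electron more than S's larger 3p does.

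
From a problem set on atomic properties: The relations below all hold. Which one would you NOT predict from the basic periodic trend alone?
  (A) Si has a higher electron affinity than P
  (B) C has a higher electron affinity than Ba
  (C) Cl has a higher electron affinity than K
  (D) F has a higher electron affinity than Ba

The general trend: electron affinity increases across a period and decreases down a group.
(A) Si (period 3, group 14) vs P (period 3, group 15): the stated order contradicts the simple trend.
(B) C (period 2, group 14) vs Ba (period 6, group 2): the stated order agrees with the simple trend.
(C) Cl (period 3, group 17) vs K (period 4, group 1): the stated order agrees with the simple trend.
(D) F (period 2, group 17) vs Ba (period 6, group 2): the stated order agrees with the simple trend.
The exception is (A): adding an electron to P's half-filled 3p³ is unfavourable, so Si (3p²) has the more exothermic EA.

(A)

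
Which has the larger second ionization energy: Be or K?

K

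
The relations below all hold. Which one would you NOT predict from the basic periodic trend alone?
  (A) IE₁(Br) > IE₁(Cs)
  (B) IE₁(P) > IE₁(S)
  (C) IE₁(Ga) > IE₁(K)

The general trend: first ionization energy increases across a period and decreases down a group.
(A) Br (period 4, group 17) vs Cs (period 6, group 1): the stated order agrees with the simple trend.
(B) P (period 3, group 15) vs S (period 3, group 16): the stated order contradicts the simple trend.
(C) Ga (period 4, group 13) vs K (period 4, group 1): the stated order agrees with the simple trend.
The exception is (B): S (3p⁴) ionizes more easily than half-filled P (3p³) because the paired 3p electron in S is pushed out by e⁻–e⁻ repulsion.

(B)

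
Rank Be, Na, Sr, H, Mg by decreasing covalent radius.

Sr, Na, Mg, Be, H

Radius decreases left→right (rising Z_eff, same n) and increases top→bottom (higher n).
These span different periods and groups, so the two trends combine.
Be > H: the two effects oppose for this pair; the down-group effect wins (102 vs 32 pm).
Mg > Be: they share group 2; the group trend gives Mg the larger value.
Na > Mg: both are in period 3; the period trend gives Na the larger value.
Sr > Na: period and group pull opposite ways; the down-group shift dominates (185 vs 155 pm).
Tabulated atomic radius (pm): H 32, Be 102, Na 155, Mg 139, Sr 185.
So from largest to smallest: Sr > Na > Mg > Be > H.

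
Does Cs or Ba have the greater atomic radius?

Cs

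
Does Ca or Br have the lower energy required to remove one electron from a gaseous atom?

Ca

Ca is in period 4, group 2; Br is in period 4, group 17.
Across a period the outer electron is held more tightly (higher IE₁); down a group it sits in a higher shell, more shielded, and comes off more easily.
All lie in period 4, so first ionization energy increases left to right.
So Ca has the lower energy required to remove one electron from a gaseous atom (Ca < Br).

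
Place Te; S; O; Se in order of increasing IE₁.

First ionization energy rises across a period (greater Z_eff holds electrons more tightly) and falls down a group (valence electrons are farther from the nucleus).
All are in group 16, so first ionization energy increases up the group.
So from lowest to highest: Te < Se < S < O.

Te < Se < S < O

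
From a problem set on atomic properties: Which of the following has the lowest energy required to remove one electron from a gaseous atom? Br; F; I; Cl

IE₁ increases left→right with effective nuclear charge and decreases top→bottom as the valence shell moves farther out.
All are in group 17, so first ionization energy increases up the group.
The lowest energy required to remove one electron from a gaseous atom among these belongs to I.

I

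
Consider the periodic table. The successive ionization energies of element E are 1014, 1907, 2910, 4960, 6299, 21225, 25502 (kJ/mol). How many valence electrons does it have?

Look for the largest jump between consecutive ionization energies: IE6/IE5 ≈ 3.4, far larger than any earlier ratio.
That jump marks the point where a core electron is being removed. So the atom has 5 valence electrons.

5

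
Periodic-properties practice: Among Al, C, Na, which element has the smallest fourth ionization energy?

C

Consider each +3 ion: Al³⁺ is the bare [Ne] core; C³⁺ still has 1 valence electron; Na³⁺ is already 2 electrons into the core.
Pulling an electron out of a noble-gas core costs far more than removing a remaining valence electron, so Na and Al sit at the high end of IE_4.
Approximate IE_4 values (kJ/mol): Al 11577, C 6223, Na 9543.
So the fourth ionization energies run C < Na < Al.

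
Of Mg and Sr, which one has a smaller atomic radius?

Mg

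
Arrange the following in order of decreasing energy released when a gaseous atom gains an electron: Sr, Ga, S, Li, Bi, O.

S > O > Bi > Li > Ga > Sr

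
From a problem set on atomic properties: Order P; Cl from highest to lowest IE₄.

Cl > P

Consider each +3 ion: P³⁺ still has 2 valence electrons; Cl³⁺ still has 4 valence electrons.
All are still removing valence electrons, so compare the +3 ions as you would atoms: IE_4 generally rises across a period (higher Z_eff) and falls down a group (larger shell), subject to the usual subshell exceptions.
Valence configurations: P³⁺ [Ne]3s², Cl³⁺ [Ne]3s²3p².
Tabulated IE_4 (kJ/mol): P 4964, Cl 5159.
Putting it together, IE_4: P < Cl.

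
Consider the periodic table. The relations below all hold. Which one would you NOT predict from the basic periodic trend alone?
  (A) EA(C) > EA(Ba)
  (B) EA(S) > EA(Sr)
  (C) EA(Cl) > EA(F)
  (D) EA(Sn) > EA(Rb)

The general trend: electron affinity increases across a period and decreases down a group.
(A) C (period 2, group 14) vs Ba (period 6, group 2): the stated order agrees with the simple trend.
(B) S (period 3, group 16) vs Sr (period 5, group 2): the stated order agrees with the simple trend.
(C) Cl (period 3, group 17) vs F (period 2, group 17): the stated order contradicts the simple trend.
(D) Sn (period 5, group 14) vs Rb (period 5, group 1): the stated order agrees with the simple trend.
The exception is (C): F's small 2p subshell makes the incoming electron feel strong e⁻–e⁻ repulsion, so Cl actually releases more energy on gaining an electron.

(C)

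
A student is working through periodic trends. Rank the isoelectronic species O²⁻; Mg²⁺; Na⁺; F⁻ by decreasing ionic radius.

All of these have 10 electrons, so size is governed by nuclear charge alone: the more protons, the stronger the pull on the same electron cloud, and the smaller the ion.
Nuclear charges: Mg²⁺ (Z=12), Na⁺ (Z=11), F⁻ (Z=9), O²⁻ (Z=8).
Largest to smallest: O²⁻ > F⁻ > Na⁺ > Mg²⁺.

O²⁻, F⁻, Na⁺, Mg²⁺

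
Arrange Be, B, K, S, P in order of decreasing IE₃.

Be > K > B > S > P

IE_3 is the cost of taking one more electron from the +2 cation: Be²⁺ is the bare [He] core; B²⁺ still has 1 valence electron; K²⁺ is already 1 electron into the core; S²⁺ still has 4 valence electrons; P²⁺ still has 3 valence electrons.
Pulling an electron out of a noble-gas core costs far more than removing a remaining valence electron, so K and Be sit at the high end of IE_3.
Valence configurations: B²⁺ [He]2s¹, S²⁺ [Ne]3s²3p², P²⁺ [Ne]3s²3p¹.
Approximate IE_3 values (kJ/mol): Be 14849, B 3660, K 4420, S 3357, P 2914.
So the third ionization energies run P < S < B < K < Be.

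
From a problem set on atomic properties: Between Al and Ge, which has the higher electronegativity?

Ge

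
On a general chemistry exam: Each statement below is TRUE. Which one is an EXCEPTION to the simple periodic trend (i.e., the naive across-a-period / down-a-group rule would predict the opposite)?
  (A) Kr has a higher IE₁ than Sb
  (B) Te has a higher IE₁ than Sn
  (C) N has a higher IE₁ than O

The general trend: IE₁ increases across a period and decreases down a group.
(A) Kr (period 4, group 18) vs Sb (period 5, group 15): the stated order agrees with the simple trend.
(B) Te (period 5, group 16) vs Sn (period 5, group 14): the stated order agrees with the simple trend.
(C) N (period 2, group 15) vs O (period 2, group 16): the stated order contradicts the simple trend.
The exception is (C): pairing an electron in O's 2p⁴ costs repulsion energy, so O ionizes more easily than half-filled N (2p³).

(C)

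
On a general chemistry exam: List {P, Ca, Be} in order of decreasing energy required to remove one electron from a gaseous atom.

Be is in period 2, group 2; P is in period 3, group 15; Ca is in period 4, group 2.
First ionization energy rises across a period (greater Z_eff holds electrons more tightly) and falls down a group (valence electrons are farther from the nucleus).
Here both period and group differ, so the two effects have to be weighed against each other.
Be > Ca: Be sits above Ca in group 2, so the down-group effect alone puts Be higher.
P > Be: the two effects oppose for this pair; the across-period effect wins (1012 vs 900 kJ/mol).
Approximate values (kJ/mol): Be 900, P 1012, Ca 590.
So from highest to lowest: P > Be > Ca.

P, Be, Ca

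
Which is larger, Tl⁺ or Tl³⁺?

Tl⁺

Both ions have Z = 81 protons, but Tl³⁺ has lost more electrons, so its remaining electrons feel a larger effective nuclear charge per electron and are pulled in more tightly.
Higher positive charge → smaller ion, so Tl⁺ > Tl³⁺.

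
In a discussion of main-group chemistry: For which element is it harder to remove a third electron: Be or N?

IE_3 is the cost of taking one more electron from the +2 cation: Be²⁺ is the bare [He] core; N²⁺ still has 3 valence electrons.
Breaking into a closed-shell core is much more expensive than removing a leftover valence electron — Be has the largest IE_3 here.
The numbers (kJ/mol): Be 14849, N 4578.
Putting it together, IE_3: N < Be.

Be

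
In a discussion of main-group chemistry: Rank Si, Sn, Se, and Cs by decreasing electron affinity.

Se > Si > Sn > Cs

Si is in period 3, group 14; Se is in period 4, group 16; Sn is in period 5, group 14; Cs is in period 6, group 1.
EA tends to increase across a period and decrease down a group, though the pattern is less regular than for IE or radius.
Here both period and group differ, so the two effects have to be weighed against each other.
Sn > Cs: both effects reinforce here, so Sn is clearly the higher of the two.
Si > Sn: they share group 14; the group trend gives Si the larger value.
Se > Si: period and group pull opposite ways; the across-period shift dominates (195 vs 134 kJ/mol).
For reference (kJ/mol): Si 134, Se 195, Sn 107, Cs 46.
So from highest to lowest: Se > Si > Sn > Cs.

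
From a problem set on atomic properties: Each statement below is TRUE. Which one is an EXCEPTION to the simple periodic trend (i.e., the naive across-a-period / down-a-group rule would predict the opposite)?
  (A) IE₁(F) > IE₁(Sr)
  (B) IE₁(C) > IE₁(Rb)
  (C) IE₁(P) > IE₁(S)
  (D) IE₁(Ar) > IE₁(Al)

The general trend: first ionisation energy increases across a period and decreases down a group.
(A) F (period 2, group 17) vs Sr (period 5, group 2): the stated order agrees with the simple trend.
(B) C (period 2, group 14) vs Rb (period 5, group 1): the stated order agrees with the simple trend.
(C) P (period 3, group 15) vs S (period 3, group 16): the stated order contradicts the simple trend.
(D) Ar (period 3, group 18) vs Al (period 3, group 13): the stated order agrees with the simple trend.
The exception is (C): S (3p⁴) ionizes more easily than half-filled P (3p³) because the paired 3p electron in S is pushed out by e⁻–e⁻ repulsion.

(C)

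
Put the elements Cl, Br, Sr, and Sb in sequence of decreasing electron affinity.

Cl > Br > Sb > Sr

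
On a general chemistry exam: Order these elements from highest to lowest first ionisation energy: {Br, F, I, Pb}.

F > Br > I > Pb

F is in period 2, group 17; Br is in period 4, group 17; I is in period 5, group 17; Pb is in period 6, group 14.
IE₁ increases left→right with effective nuclear charge and decreases top→bottom as the valence shell moves farther out.
These span different periods and groups, so the two trends combine.
I > Pb: relative to Pb, both the across-period and down-group shifts push I's first ionization energy up.
Br > I: Br sits above I in group 17, so the down-group effect alone puts Br higher.
F > Br: they share group 17; the group trend gives F the larger value.
Approximate values (kJ/mol): F 1681, Br 1140, I 1008, Pb 716.
So from highest to lowest: F > Br > I > Pb.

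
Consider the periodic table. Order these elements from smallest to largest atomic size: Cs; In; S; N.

N < S < In < Cs

Atomic radius shrinks across a period as nuclear charge pulls the same shell inward, and grows down a group as new shells are added.
These span different periods and groups, so the two trends combine.
S > N: the two effects oppose for this pair; the down-group effect wins (103 vs 71 pm).
In > S: relative to S, both the across-period and down-group shifts push In's atomic radius up.
Cs > In: relative to In, both the across-period and down-group shifts push Cs's atomic radius up.
Approximate values (pm): N 71, S 103, In 142, Cs 232.
So from smallest to largest: N < S < In < Cs.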